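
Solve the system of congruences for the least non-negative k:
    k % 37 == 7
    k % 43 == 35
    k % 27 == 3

23169

Combine the congruences pairwise.
From k ≡ 7 (mod 37) write k = 7 + 37t. Substituting into k ≡ 35 (mod 43) gives 37t ≡ 28 (mod 43), and since 37⁻¹ ≡ 7 (mod 43), t ≡ 24. Hence k ≡ 7 + 37·24 = 895 (mod 1591).
From k ≡ 895 (mod 1591) write k = 895 + 1591t. Substituting into k ≡ 3 (mod 27) gives 1591t ≡ 26 (mod 27), and since 25⁻¹ ≡ 13 (mod 27), t ≡ 14. Hence k ≡ 895 + 1591·14 = 23169 (mod 42957).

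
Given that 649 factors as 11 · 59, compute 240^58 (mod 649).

Mod 11: 240 ≡ 9; by Fermat, exponent reduces to 58 mod 10 = 8; 9^8 ≡ 3 (mod 11).
Mod 59: 240 ≡ 4; since 58 | 58, by Fermat 4^58 ≡ 1 (mod 59).
Combine by CRT: x ≡ 3 (mod 11), x ≡ 1 (mod 59) ⇒ x ≡ 355 (mod 649).

355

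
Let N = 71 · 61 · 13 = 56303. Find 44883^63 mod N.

Mod 71: 44883 ≡ 11; 11^63 ≡ 66 (mod 71).
Mod 61: 44883 ≡ 48; by Fermat, exponent reduces to 63 mod 60 = 3; 48^3 ≡ 60 (mod 61).
Mod 13: 44883 ≡ 7; by Fermat, exponent reduces to 63 mod 12 = 3; 7^3 ≡ 5 (mod 13).
Combine by CRT: x ≡ 66 (mod 71), x ≡ 60 (mod 61), x ≡ 5 (mod 13) ⇒ x ≡ 50263 (mod 56303).

50263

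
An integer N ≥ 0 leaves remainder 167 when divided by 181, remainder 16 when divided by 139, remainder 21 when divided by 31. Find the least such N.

722538

The moduli are pairwise coprime; M = 181·139·31 = 779929.
M/181 = 4309; 4309 ≡ 146 (mod 181); 146·31 ≡ 1, so inverse 31.
M/139 = 5611; 5611 ≡ 51 (mod 139); 51·30 ≡ 1, so inverse 30.
M/31 = 25159; 25159 ≡ 18 (mod 31); 18·19 ≡ 1, so inverse 19.
N ≡ 167·4309·31 + 16·5611·30 + 21·25159·19 = 35039414.
35039414 mod 779929 = 722538.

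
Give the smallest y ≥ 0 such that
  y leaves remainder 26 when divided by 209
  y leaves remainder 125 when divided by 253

Combine the congruences pairwise.
gcd(209, 253) = 11 and 11 | (125 − 26), so the pair is consistent; merging gives y ≡ 3161 (mod 4807), where 4807 = lcm(209, 253).
The solution is unique modulo lcm(209, 253) = 4807.

3161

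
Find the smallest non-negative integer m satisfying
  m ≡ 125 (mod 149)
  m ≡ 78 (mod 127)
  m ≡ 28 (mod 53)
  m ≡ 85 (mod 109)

Combine the congruences pairwise.
From m ≡ 125 (mod 149) write m = 125 + 149t. Substituting into m ≡ 78 (mod 127) gives 149t ≡ 80 (mod 127), and since 22⁻¹ ≡ 52 (mod 127), t ≡ 96. Hence m ≡ 125 + 149·96 = 14429 (mod 18923).
From m ≡ 14429 (mod 18923) write m = 14429 + 18923t. Substituting into m ≡ 28 (mod 53) gives 18923t ≡ 15 (mod 53), and since 2⁻¹ ≡ 27 (mod 53), t ≡ 34. Hence m ≡ 14429 + 18923·34 = 657811 (mod 1002919).
From m ≡ 657811 (mod 1002919) write m = 657811 + 1002919t. Substituting into m ≡ 85 (mod 109) gives 1002919t ≡ 89 (mod 109), and since 10⁻¹ ≡ 11 (mod 109), t ≡ 107. Hence m ≡ 657811 + 1002919·107 = 107970144 (mod 109318171).

107970144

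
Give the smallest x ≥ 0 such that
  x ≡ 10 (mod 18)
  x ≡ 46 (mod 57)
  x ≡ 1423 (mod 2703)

gcd(18, 57) = 3 and 3 | (46 − 10), so the pair is consistent; merging gives x ≡ 46 (mod 342), where 342 = lcm(18, 57).
gcd(342, 2703) = 3 and 3 | (1423 − 46), so the pair is consistent; merging gives x ≡ 58186 (mod 308142), where 308142 = lcm(342, 2703).
The solution is unique modulo lcm(18, 57, 2703) = 308142.

58186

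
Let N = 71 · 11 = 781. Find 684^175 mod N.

285

Mod 71: 684 ≡ 45; by Fermat, exponent reduces to 175 mod 70 = 35; 45^35 ≡ 1 (mod 71).
Mod 11: 684 ≡ 2; by Fermat, exponent reduces to 175 mod 10 = 5; 2^5 ≡ 10 (mod 11).
Combine by CRT: x ≡ 1 (mod 71), x ≡ 10 (mod 11) ⇒ x ≡ 285 (mod 781).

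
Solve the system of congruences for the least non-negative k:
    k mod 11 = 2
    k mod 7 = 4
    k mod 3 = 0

123

From k ≡ 2 (mod 11) write k = 2 + 11t. Substituting into k ≡ 4 (mod 7) gives 11t ≡ 2 (mod 7), and since 4⁻¹ ≡ 2 (mod 7), t ≡ 4. Hence k ≡ 2 + 11·4 = 46 (mod 77).
From k ≡ 46 (mod 77) write k = 46 + 77t. Substituting into k ≡ 0 (mod 3) gives 77t ≡ 2 (mod 3), and since 2⁻¹ ≡ 2 (mod 3), t ≡ 1. Hence k ≡ 46 + 77·1 = 123 (mod 231).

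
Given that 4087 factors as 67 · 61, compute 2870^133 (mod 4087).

3138

Mod 67: 2870 ≡ 56; by Fermat, exponent reduces to 133 mod 66 = 1; 56^1 ≡ 56 (mod 67).
Mod 61: 2870 ≡ 3; by Fermat, exponent reduces to 133 mod 60 = 13; 3^13 ≡ 27 (mod 61).
Combine by CRT: x ≡ 56 (mod 67), x ≡ 27 (mod 61) ⇒ x ≡ 3138 (mod 4087).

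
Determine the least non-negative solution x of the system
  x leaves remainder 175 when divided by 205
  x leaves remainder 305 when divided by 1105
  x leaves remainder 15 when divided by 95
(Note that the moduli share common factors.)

117435

Combine the congruences pairwise.
gcd(205, 1105) = 5 and 5 | (305 − 175), so the pair is consistent; merging gives x ≡ 26825 (mod 45305), where 45305 = lcm(205, 1105).
gcd(45305, 95) = 5 and 5 | (15 − 26825), so the pair is consistent; merging gives x ≡ 117435 (mod 860795), where 860795 = lcm(45305, 95).
The solution is unique modulo lcm(205, 1105, 95) = 860795.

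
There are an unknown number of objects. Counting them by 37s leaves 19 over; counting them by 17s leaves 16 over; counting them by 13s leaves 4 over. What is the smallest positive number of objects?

4385

From N ≡ 19 (mod 37) write N = 19 + 37t. Substituting into N ≡ 16 (mod 17) gives 37t ≡ 14 (mod 17), and since 3⁻¹ ≡ 6 (mod 17), t ≡ 16. Hence N ≡ 19 + 37·16 = 611 (mod 629).
From N ≡ 611 (mod 629) write N = 611 + 629t. Substituting into N ≡ 4 (mod 13) gives 629t ≡ 4 (mod 13), and since 5⁻¹ ≡ 8 (mod 13), t ≡ 6. Hence N ≡ 611 + 629·6 = 4385 (mod 8177).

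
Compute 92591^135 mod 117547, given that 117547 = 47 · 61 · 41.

104482

Mod 47: 92591 ≡ 1; by Fermat, exponent reduces to 135 mod 46 = 43; 1^43 ≡ 1 (mod 47).
Mod 61: 92591 ≡ 54; by Fermat, exponent reduces to 135 mod 60 = 15; 54^15 ≡ 50 (mod 61).
Mod 41: 92591 ≡ 13; by Fermat, exponent reduces to 135 mod 40 = 15; 13^15 ≡ 14 (mod 41).
Combine by CRT: x ≡ 1 (mod 47), x ≡ 50 (mod 61), x ≡ 14 (mod 41) ⇒ x ≡ 104482 (mod 117547).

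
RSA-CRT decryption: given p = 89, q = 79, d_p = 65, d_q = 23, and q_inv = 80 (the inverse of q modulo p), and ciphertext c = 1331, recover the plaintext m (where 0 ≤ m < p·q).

4116

m₁ = c^(d_p) mod p: c ≡ 85 (mod 89), and 85^65 mod 89 = 22.
m₂ = c^(d_q) mod q: c ≡ 67 (mod 79), and 67^23 mod 79 = 8.
h = q_inv·(m₁ − m₂) mod p = 80·(22 − 8) mod 89 = 52.
m = m₂ + h·q = 8 + 52·79 = 4116.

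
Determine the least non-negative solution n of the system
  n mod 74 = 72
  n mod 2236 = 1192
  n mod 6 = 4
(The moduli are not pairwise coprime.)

gcd(74, 2236) = 2 and 2 | (1192 − 72), so the pair is consistent; merging gives n ≡ 10136 (mod 82732), where 82732 = lcm(74, 2236).
gcd(82732, 6) = 2 and 2 | (4 − 10136), so the pair is consistent; merging gives n ≡ 175600 (mod 248196), where 248196 = lcm(82732, 6).
The solution is unique modulo lcm(74, 2236, 6) = 248196.

175600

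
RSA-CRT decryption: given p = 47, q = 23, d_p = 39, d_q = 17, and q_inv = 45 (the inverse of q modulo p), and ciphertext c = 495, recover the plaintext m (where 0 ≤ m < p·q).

101

m₁ = c^(d_p) mod p: c ≡ 25 (mod 47), and 25^39 mod 47 = 7.
m₂ = c^(d_q) mod q: c ≡ 12 (mod 23), and 12^17 mod 23 = 9.
h = q_inv·(m₁ − m₂) mod p = 45·(7 − 9) mod 47 = 4.
m = m₂ + h·q = 9 + 4·23 = 101.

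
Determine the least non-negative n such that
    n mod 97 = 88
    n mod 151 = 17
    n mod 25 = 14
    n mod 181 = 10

44242564

The moduli are pairwise coprime; M = 97·151·25·181 = 66277675.
M/97 = 683275; 683275 ≡ 7 (mod 97); 7·14 ≡ 1, so inverse 14.
M/151 = 438925; 438925 ≡ 119 (mod 151); 119·33 ≡ 1, so inverse 33.
M/25 = 2651107; 2651107 ≡ 7 (mod 25); 7·18 ≡ 1, so inverse 18.
M/181 = 366175; 366175 ≡ 12 (mod 181); 12·166 ≡ 1, so inverse 166.
n ≡ 88·683275·14 + 17·438925·33 + 14·2651107·18 + 10·366175·166 = 2363961189.
2363961189 mod 66277675 = 44242564.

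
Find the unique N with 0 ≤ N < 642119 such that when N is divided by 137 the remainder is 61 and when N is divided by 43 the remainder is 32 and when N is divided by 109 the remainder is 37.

10610

The moduli are pairwise coprime; M = 137·43·109 = 642119.
M/137 = 4687; 4687 ≡ 29 (mod 137); 29·52 ≡ 1, so inverse 52.
M/43 = 14933; 14933 ≡ 12 (mod 43); 12·18 ≡ 1, so inverse 18.
M/109 = 5891; 5891 ≡ 5 (mod 109); 5·22 ≡ 1, so inverse 22.
N ≡ 61·4687·52 + 32·14933·18 + 37·5891·22 = 28263846.
28263846 mod 642119 = 10610.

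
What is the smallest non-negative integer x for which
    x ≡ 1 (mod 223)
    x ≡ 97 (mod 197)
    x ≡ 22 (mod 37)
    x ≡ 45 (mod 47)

60236984

The moduli are pairwise coprime; N = 223·197·37·47 = 76396009.
N/223 = 342583; 342583 ≡ 55 (mod 223); 55·73 ≡ 1, so inverse 73.
N/197 = 387797; 387797 ≡ 101 (mod 197); 101·158 ≡ 1, so inverse 158.
N/37 = 2064757; 2064757 ≡ 9 (mod 37); 9·33 ≡ 1, so inverse 33.
N/47 = 1625447; 1625447 ≡ 46 (mod 47); 46·46 ≡ 1, so inverse 46.
x ≡ 1·342583·73 + 97·387797·158 + 22·2064757·33 + 45·1625447·46 = 10832074253.
10832074253 mod 76396009 = 60236984.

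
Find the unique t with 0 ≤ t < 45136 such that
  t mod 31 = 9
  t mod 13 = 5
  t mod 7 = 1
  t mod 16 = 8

33272

From t ≡ 9 (mod 31) write t = 9 + 31s. Substituting into t ≡ 5 (mod 13) gives 31s ≡ 9 (mod 13), and since 5⁻¹ ≡ 8 (mod 13), s ≡ 7. Hence t ≡ 9 + 31·7 = 226 (mod 403).
From t ≡ 226 (mod 403) write t = 226 + 403s. Substituting into t ≡ 1 (mod 7) gives 403s ≡ 6 (mod 7), and since 4⁻¹ ≡ 2 (mod 7), s ≡ 5. Hence t ≡ 226 + 403·5 = 2241 (mod 2821).
From t ≡ 2241 (mod 2821) write t = 2241 + 2821s. Substituting into t ≡ 8 (mod 16) gives 2821s ≡ 7 (mod 16), and since 5⁻¹ ≡ 13 (mod 16), s ≡ 11. Hence t ≡ 2241 + 2821·11 = 33272 (mod 45136).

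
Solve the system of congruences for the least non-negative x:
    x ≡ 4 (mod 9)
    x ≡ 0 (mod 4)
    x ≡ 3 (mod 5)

From x ≡ 4 (mod 9) write x = 4 + 9t. Substituting into x ≡ 0 (mod 4) gives 9t ≡ 0 (mod 4), and since 1⁻¹ ≡ 1 (mod 4), t ≡ 0. Hence x ≡ 4 + 9·0 = 4 (mod 36).
From x ≡ 4 (mod 36) write x = 4 + 36t. Substituting into x ≡ 3 (mod 5) gives 36t ≡ 4 (mod 5), and since 1⁻¹ ≡ 1 (mod 5), t ≡ 4. Hence x ≡ 4 + 36·4 = 148 (mod 180).

148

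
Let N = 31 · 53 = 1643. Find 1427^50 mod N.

Mod 31: 1427 ≡ 1; by Fermat, exponent reduces to 50 mod 30 = 20; 1^20 ≡ 1 (mod 31).
Mod 53: 1427 ≡ 49; 49^50 ≡ 10 (mod 53).
Combine by CRT: x ≡ 1 (mod 31), x ≡ 10 (mod 53) ⇒ x ≡ 63 (mod 1643).

63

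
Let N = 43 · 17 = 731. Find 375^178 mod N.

511

Mod 43: 375 ≡ 31; by Fermat, exponent reduces to 178 mod 42 = 10; 31^10 ≡ 38 (mod 43).
Mod 17: 375 ≡ 1; by Fermat, exponent reduces to 178 mod 16 = 2; 1^2 ≡ 1 (mod 17).
Combine by CRT: x ≡ 38 (mod 43), x ≡ 1 (mod 17) ⇒ x ≡ 511 (mod 731).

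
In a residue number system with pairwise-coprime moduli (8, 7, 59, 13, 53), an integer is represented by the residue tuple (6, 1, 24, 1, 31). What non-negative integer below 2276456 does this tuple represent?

The moduli are pairwise coprime; N = 8·7·59·13·53 = 2276456.
N/8 = 284557; 284557 ≡ 5 (mod 8); 5·5 ≡ 1, so inverse 5.
N/7 = 325208; 325208 ≡ 2 (mod 7); 2·4 ≡ 1, so inverse 4.
N/59 = 38584; 38584 ≡ 57 (mod 59); 57·29 ≡ 1, so inverse 29.
N/13 = 175112; 175112 ≡ 2 (mod 13); 2·7 ≡ 1, so inverse 7.
N/53 = 42952; 42952 ≡ 22 (mod 53); 22·41 ≡ 1, so inverse 41.
x ≡ 6·284557·5 + 1·325208·4 + 24·38584·29 + 1·175112·7 + 31·42952·41 = 92509782.
92509782 mod 2276456 = 1451542.

1451542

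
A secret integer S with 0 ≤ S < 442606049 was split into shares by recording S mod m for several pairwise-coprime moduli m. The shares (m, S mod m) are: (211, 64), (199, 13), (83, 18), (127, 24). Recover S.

From S ≡ 64 (mod 211) write S = 64 + 211t. Substituting into S ≡ 13 (mod 199) gives 211t ≡ 148 (mod 199), and since 12⁻¹ ≡ 83 (mod 199), t ≡ 145. Hence S ≡ 64 + 211·145 = 30659 (mod 41989).
From S ≡ 30659 (mod 41989) write S = 30659 + 41989t. Substituting into S ≡ 18 (mod 83) gives 41989t ≡ 69 (mod 83), and since 74⁻¹ ≡ 46 (mod 83), t ≡ 20. Hence S ≡ 30659 + 41989·20 = 870439 (mod 3485087).
From S ≡ 870439 (mod 3485087) write S = 870439 + 3485087t. Substituting into S ≡ 24 (mod 127) gives 3485087t ≡ 43 (mod 127), and since 80⁻¹ ≡ 27 (mod 127), t ≡ 18. Hence S ≡ 870439 + 3485087·18 = 63602005 (mod 442606049).

63602005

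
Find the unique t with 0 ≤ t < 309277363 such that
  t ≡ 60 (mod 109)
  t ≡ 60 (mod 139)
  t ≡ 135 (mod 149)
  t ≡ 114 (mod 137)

The moduli are pairwise coprime; N = 109·139·149·137 = 309277363.
N/109 = 2837407; 2837407 ≡ 28 (mod 109); 28·74 ≡ 1, so inverse 74.
N/139 = 2225017; 2225017 ≡ 44 (mod 139); 44·79 ≡ 1, so inverse 79.
N/149 = 2075687; 2075687 ≡ 117 (mod 149); 117·135 ≡ 1, so inverse 135.
N/137 = 2257499; 2257499 ≡ 13 (mod 137); 13·116 ≡ 1, so inverse 116.
t ≡ 60·2837407·74 + 60·2225017·79 + 135·2075687·135 + 114·2257499·116 = 90827230011.
90827230011 mod 309277363 = 208962652.

208962652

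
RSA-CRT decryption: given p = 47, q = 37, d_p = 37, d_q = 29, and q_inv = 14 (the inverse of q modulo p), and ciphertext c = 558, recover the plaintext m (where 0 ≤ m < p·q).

1582

m₁ = c^(d_p) mod p: c ≡ 41 (mod 47), and 41^37 mod 47 = 31.
m₂ = c^(d_q) mod q: c ≡ 3 (mod 37), and 3^29 mod 37 = 28.
h = q_inv·(m₁ − m₂) mod p = 14·(31 − 28) mod 47 = 42.
m = m₂ + h·q = 28 + 42·37 = 1582.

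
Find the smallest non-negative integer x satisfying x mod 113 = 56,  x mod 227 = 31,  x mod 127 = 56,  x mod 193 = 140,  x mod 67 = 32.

From x ≡ 56 (mod 113) write x = 56 + 113t. Substituting into x ≡ 31 (mod 227) gives 113t ≡ 202 (mod 227), and since 113⁻¹ ≡ 225 (mod 227), t ≡ 50. Hence x ≡ 56 + 113·50 = 5706 (mod 25651).
From x ≡ 5706 (mod 25651) write x = 5706 + 25651t. Substituting into x ≡ 56 (mod 127) gives 25651t ≡ 65 (mod 127), and since 124⁻¹ ≡ 42 (mod 127), t ≡ 63. Hence x ≡ 5706 + 25651·63 = 1621719 (mod 3257677).
From x ≡ 1621719 (mod 3257677) write x = 1621719 + 3257677t. Substituting into x ≡ 140 (mod 193) gives 3257677t ≡ 7 (mod 193), and since 30⁻¹ ≡ 148 (mod 193), t ≡ 71. Hence x ≡ 1621719 + 3257677·71 = 232916786 (mod 628731661).
From x ≡ 232916786 (mod 628731661) write x = 232916786 + 628731661t. Substituting into x ≡ 32 (mod 67) gives 628731661t ≡ 36 (mod 67), and since 43⁻¹ ≡ 53 (mod 67), t ≡ 32. Hence x ≡ 232916786 + 628731661·32 = 20352329938 (mod 42125021287).

20352329938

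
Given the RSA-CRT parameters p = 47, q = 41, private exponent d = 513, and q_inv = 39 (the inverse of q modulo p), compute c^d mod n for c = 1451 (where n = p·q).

d_p = d mod (p−1) = 513 mod 46 = 7; d_q = d mod (q−1) = 33.
m₁ = c^(d_p) mod p: c ≡ 41 (mod 47), and 41^7 mod 47 = 43.
m₂ = c^(d_q) mod q: c ≡ 16 (mod 41), and 16^33 mod 41 = 37.
h = q_inv·(m₁ − m₂) mod p = 39·(43 − 37) mod 47 = 46.
m = m₂ + h·q = 37 + 46·41 = 1923.

1923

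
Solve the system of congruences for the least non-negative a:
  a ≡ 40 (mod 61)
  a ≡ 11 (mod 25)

711

Combine the congruences pairwise.
From a ≡ 40 (mod 61) write a = 40 + 61t. Substituting into a ≡ 11 (mod 25) gives 61t ≡ 21 (mod 25), and since 11⁻¹ ≡ 16 (mod 25), t ≡ 11. Hence a ≡ 40 + 61·11 = 711 (mod 1525).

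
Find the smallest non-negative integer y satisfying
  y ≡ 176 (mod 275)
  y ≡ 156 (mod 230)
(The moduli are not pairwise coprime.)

Combine the congruences pairwise.
gcd(275, 230) = 5 and 5 | (156 − 176), so the pair is consistent; merging gives y ≡ 5676 (mod 12650), where 12650 = lcm(275, 230).
The solution is unique modulo lcm(275, 230) = 12650.

5676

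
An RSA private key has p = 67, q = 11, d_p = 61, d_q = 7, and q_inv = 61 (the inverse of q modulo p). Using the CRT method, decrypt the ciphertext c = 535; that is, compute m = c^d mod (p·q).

m₁ = c^(d_p) mod p: c ≡ 66 (mod 67), and 66^61 mod 67 = 66.
m₂ = c^(d_q) mod q: c ≡ 7 (mod 11), and 7^7 mod 11 = 6.
h = q_inv·(m₁ − m₂) mod p = 61·(66 − 6) mod 67 = 42.
m = m₂ + h·q = 6 + 42·11 = 468.

468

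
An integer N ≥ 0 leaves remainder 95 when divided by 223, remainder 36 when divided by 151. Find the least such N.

13475

From N ≡ 95 (mod 223) write N = 95 + 223t. Substituting into N ≡ 36 (mod 151) gives 223t ≡ 92 (mod 151), and since 72⁻¹ ≡ 86 (mod 151), t ≡ 60. Hence N ≡ 95 + 223·60 = 13475 (mod 33673).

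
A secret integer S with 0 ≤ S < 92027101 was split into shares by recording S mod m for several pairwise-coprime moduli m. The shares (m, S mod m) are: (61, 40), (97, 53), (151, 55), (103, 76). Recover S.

87469221

Combine the congruences pairwise.
From S ≡ 40 (mod 61) write S = 40 + 61t. Substituting into S ≡ 53 (mod 97) gives 61t ≡ 13 (mod 97), and since 61⁻¹ ≡ 35 (mod 97), t ≡ 67. Hence S ≡ 40 + 61·67 = 4127 (mod 5917).
From S ≡ 4127 (mod 5917) write S = 4127 + 5917t. Substituting into S ≡ 55 (mod 151) gives 5917t ≡ 5 (mod 151), and since 28⁻¹ ≡ 27 (mod 151), t ≡ 135. Hence S ≡ 4127 + 5917·135 = 802922 (mod 893467).
From S ≡ 802922 (mod 893467) write S = 802922 + 893467t. Substituting into S ≡ 76 (mod 103) gives 893467t ≡ 39 (mod 103), and since 45⁻¹ ≡ 87 (mod 103), t ≡ 97. Hence S ≡ 802922 + 893467·97 = 87469221 (mod 92027101).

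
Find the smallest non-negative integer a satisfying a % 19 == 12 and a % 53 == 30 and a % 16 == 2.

Combine the congruences pairwise.
From a ≡ 12 (mod 19) write a = 12 + 19t. Substituting into a ≡ 30 (mod 53) gives 19t ≡ 18 (mod 53), and since 19⁻¹ ≡ 14 (mod 53), t ≡ 40. Hence a ≡ 12 + 19·40 = 772 (mod 1007).
From a ≡ 772 (mod 1007) write a = 772 + 1007t. Substituting into a ≡ 2 (mod 16) gives 1007t ≡ 14 (mod 16), and since 15⁻¹ ≡ 15 (mod 16), t ≡ 2. Hence a ≡ 772 + 1007·2 = 2786 (mod 16112).

2786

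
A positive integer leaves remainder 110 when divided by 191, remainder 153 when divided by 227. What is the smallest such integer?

From n ≡ 110 (mod 191) write n = 110 + 191t. Substituting into n ≡ 153 (mod 227) gives 191t ≡ 43 (mod 227), and since 191⁻¹ ≡ 145 (mod 227), t ≡ 106. Hence n ≡ 110 + 191·106 = 20356 (mod 43357).

20356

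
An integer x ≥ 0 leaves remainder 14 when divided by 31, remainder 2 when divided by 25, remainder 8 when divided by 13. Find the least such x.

5377

From x ≡ 14 (mod 31) write x = 14 + 31t. Substituting into x ≡ 2 (mod 25) gives 31t ≡ 13 (mod 25), and since 6⁻¹ ≡ 21 (mod 25), t ≡ 23. Hence x ≡ 14 + 31·23 = 727 (mod 775).
From x ≡ 727 (mod 775) write x = 727 + 775t. Substituting into x ≡ 8 (mod 13) gives 775t ≡ 9 (mod 13), and since 8⁻¹ ≡ 5 (mod 13), t ≡ 6. Hence x ≡ 727 + 775·6 = 5377 (mod 10075).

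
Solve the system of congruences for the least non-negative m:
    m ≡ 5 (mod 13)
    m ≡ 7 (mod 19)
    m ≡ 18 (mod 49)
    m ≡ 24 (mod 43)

143343

From m ≡ 5 (mod 13) write m = 5 + 13t. Substituting into m ≡ 7 (mod 19) gives 13t ≡ 2 (mod 19), and since 13⁻¹ ≡ 3 (mod 19), t ≡ 6. Hence m ≡ 5 + 13·6 = 83 (mod 247).
From m ≡ 83 (mod 247) write m = 83 + 247t. Substituting into m ≡ 18 (mod 49) gives 247t ≡ 33 (mod 49), and since 2⁻¹ ≡ 25 (mod 49), t ≡ 41. Hence m ≡ 83 + 247·41 = 10210 (mod 12103).
From m ≡ 10210 (mod 12103) write m = 10210 + 12103t. Substituting into m ≡ 24 (mod 43) gives 12103t ≡ 5 (mod 43), and since 20⁻¹ ≡ 28 (mod 43), t ≡ 11. Hence m ≡ 10210 + 12103·11 = 143343 (mod 520429).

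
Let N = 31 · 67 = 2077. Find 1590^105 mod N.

Mod 31: 1590 ≡ 9; by Fermat, exponent reduces to 105 mod 30 = 15; 9^15 ≡ 1 (mod 31).
Mod 67: 1590 ≡ 49; by Fermat, exponent reduces to 105 mod 66 = 39; 49^39 ≡ 9 (mod 67).
Combine by CRT: x ≡ 1 (mod 31), x ≡ 9 (mod 67) ⇒ x ≡ 1148 (mod 2077).

1148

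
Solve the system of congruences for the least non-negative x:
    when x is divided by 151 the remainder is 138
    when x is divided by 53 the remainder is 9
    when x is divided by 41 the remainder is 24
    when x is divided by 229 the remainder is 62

67214768

The moduli are pairwise coprime; N = 151·53·41·229 = 75140167.
N/151 = 497617; 497617 ≡ 72 (mod 151); 72·86 ≡ 1, so inverse 86.
N/53 = 1417739; 1417739 ≡ 42 (mod 53); 42·24 ≡ 1, so inverse 24.
N/41 = 1832687; 1832687 ≡ 28 (mod 41); 28·22 ≡ 1, so inverse 22.
N/229 = 328123; 328123 ≡ 195 (mod 229); 195·101 ≡ 1, so inverse 101.
x ≡ 138·497617·86 + 9·1417739·24 + 24·1832687·22 + 62·328123·101 = 9234315142.
9234315142 mod 75140167 = 67214768.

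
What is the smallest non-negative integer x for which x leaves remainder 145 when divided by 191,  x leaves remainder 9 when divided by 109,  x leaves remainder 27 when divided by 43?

Combine the congruences pairwise.
From x ≡ 145 (mod 191) write x = 145 + 191t. Substituting into x ≡ 9 (mod 109) gives 191t ≡ 82 (mod 109), and since 82⁻¹ ≡ 4 (mod 109), t ≡ 1. Hence x ≡ 145 + 191·1 = 336 (mod 20819).
From x ≡ 336 (mod 20819) write x = 336 + 20819t. Substituting into x ≡ 27 (mod 43) gives 20819t ≡ 35 (mod 43), and since 7⁻¹ ≡ 37 (mod 43), t ≡ 5. Hence x ≡ 336 + 20819·5 = 104431 (mod 895217).

104431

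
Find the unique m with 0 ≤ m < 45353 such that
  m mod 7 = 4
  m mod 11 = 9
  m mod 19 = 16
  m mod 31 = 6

130

From m ≡ 4 (mod 7) write m = 4 + 7t. Substituting into m ≡ 9 (mod 11) gives 7t ≡ 5 (mod 11), and since 7⁻¹ ≡ 8 (mod 11), t ≡ 7. Hence m ≡ 4 + 7·7 = 53 (mod 77).
From m ≡ 53 (mod 77) write m = 53 + 77t. Substituting into m ≡ 16 (mod 19) gives 77t ≡ 1 (mod 19), and since 1⁻¹ ≡ 1 (mod 19), t ≡ 1. Hence m ≡ 53 + 77·1 = 130 (mod 1463).
From m ≡ 130 (mod 1463) write m = 130 + 1463t. Substituting into m ≡ 6 (mod 31) gives 1463t ≡ 0 (mod 31), and since 6⁻¹ ≡ 26 (mod 31), t ≡ 0. Hence m ≡ 130 + 1463·0 = 130 (mod 45353).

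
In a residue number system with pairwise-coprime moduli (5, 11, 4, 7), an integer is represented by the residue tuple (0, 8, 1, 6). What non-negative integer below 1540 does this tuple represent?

The moduli are pairwise coprime; N = 5·11·4·7 = 1540.
N/5 = 308; 308 ≡ 3 (mod 5); 3·2 ≡ 1, so inverse 2.
N/11 = 140; 140 ≡ 8 (mod 11); 8·7 ≡ 1, so inverse 7.
N/4 = 385; 385 ≡ 1 (mod 4), inverse 1.
N/7 = 220; 220 ≡ 3 (mod 7); 3·5 ≡ 1, so inverse 5.
x ≡ 0·308·2 + 8·140·7 + 1·385·1 + 6·220·5 = 14825.
14825 mod 1540 = 965.

965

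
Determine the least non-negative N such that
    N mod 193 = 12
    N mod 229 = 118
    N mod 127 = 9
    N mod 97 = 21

43693089

From N ≡ 12 (mod 193) write N = 12 + 193t. Substituting into N ≡ 118 (mod 229) gives 193t ≡ 106 (mod 229), and since 193⁻¹ ≡ 159 (mod 229), t ≡ 137. Hence N ≡ 12 + 193·137 = 26453 (mod 44197).
From N ≡ 26453 (mod 44197) write N = 26453 + 44197t. Substituting into N ≡ 9 (mod 127) gives 44197t ≡ 99 (mod 127), and since 1⁻¹ ≡ 1 (mod 127), t ≡ 99. Hence N ≡ 26453 + 44197·99 = 4401956 (mod 5613019).
From N ≡ 4401956 (mod 5613019) write N = 4401956 + 5613019t. Substituting into N ≡ 21 (mod 97) gives 5613019t ≡ 22 (mod 97), and since 17⁻¹ ≡ 40 (mod 97), t ≡ 7. Hence N ≡ 4401956 + 5613019·7 = 43693089 (mod 544462843).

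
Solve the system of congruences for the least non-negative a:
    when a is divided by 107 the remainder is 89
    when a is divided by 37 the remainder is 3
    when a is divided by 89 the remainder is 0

142934

The moduli are pairwise coprime; N = 107·37·89 = 352351.
N/107 = 3293; 3293 ≡ 83 (mod 107); 83·49 ≡ 1, so inverse 49.
N/37 = 9523; 9523 ≡ 14 (mod 37); 14·8 ≡ 1, so inverse 8.
N/89 = 3959; 3959 ≡ 43 (mod 89); 43·29 ≡ 1, so inverse 29.
a ≡ 89·3293·49 + 3·9523·8 + 0·3959·29 = 14589325.
14589325 mod 352351 = 142934.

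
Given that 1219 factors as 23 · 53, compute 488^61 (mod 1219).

958

Mod 23: 488 ≡ 5; by Fermat, exponent reduces to 61 mod 22 = 17; 5^17 ≡ 15 (mod 23).
Mod 53: 488 ≡ 11; by Fermat, exponent reduces to 61 mod 52 = 9; 11^9 ≡ 4 (mod 53).
Combine by CRT: x ≡ 15 (mod 23), x ≡ 4 (mod 53) ⇒ x ≡ 958 (mod 1219).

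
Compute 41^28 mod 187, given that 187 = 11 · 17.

Mod 11: 41 ≡ 8; by Fermat, exponent reduces to 28 mod 10 = 8; 8^8 ≡ 5 (mod 11).
Mod 17: 41 ≡ 7; by Fermat, exponent reduces to 28 mod 16 = 12; 7^12 ≡ 13 (mod 17).
Combine by CRT: x ≡ 5 (mod 11), x ≡ 13 (mod 17) ⇒ x ≡ 115 (mod 187).

115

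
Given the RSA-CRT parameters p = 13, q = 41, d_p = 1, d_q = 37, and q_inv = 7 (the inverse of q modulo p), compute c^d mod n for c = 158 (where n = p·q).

67

m₁ = c^(d_p) mod p: c ≡ 2 (mod 13), and 2^1 mod 13 = 2.
m₂ = c^(d_q) mod q: c ≡ 35 (mod 41), and 35^37 mod 41 = 26.
h = q_inv·(m₁ − m₂) mod p = 7·(2 − 26) mod 13 = 1.
m = m₂ + h·q = 26 + 1·41 = 67.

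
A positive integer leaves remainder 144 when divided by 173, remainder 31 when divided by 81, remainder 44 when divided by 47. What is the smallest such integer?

From k ≡ 144 (mod 173) write k = 144 + 173t. Substituting into k ≡ 31 (mod 81) gives 173t ≡ 49 (mod 81), and since 11⁻¹ ≡ 59 (mod 81), t ≡ 56. Hence k ≡ 144 + 173·56 = 9832 (mod 14013).
From k ≡ 9832 (mod 14013) write k = 9832 + 14013t. Substituting into k ≡ 44 (mod 47) gives 14013t ≡ 35 (mod 47), and since 7⁻¹ ≡ 27 (mod 47), t ≡ 5. Hence k ≡ 9832 + 14013·5 = 79897 (mod 658611).

79897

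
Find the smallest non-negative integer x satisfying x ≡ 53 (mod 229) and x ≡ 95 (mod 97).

From x ≡ 53 (mod 229) write x = 53 + 229t. Substituting into x ≡ 95 (mod 97) gives 229t ≡ 42 (mod 97), and since 35⁻¹ ≡ 61 (mod 97), t ≡ 40. Hence x ≡ 53 + 229·40 = 9213 (mod 22213).

9213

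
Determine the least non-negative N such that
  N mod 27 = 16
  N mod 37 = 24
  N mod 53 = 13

The moduli are pairwise coprime; M = 27·37·53 = 52947.
M/27 = 1961; 1961 ≡ 17 (mod 27); 17·8 ≡ 1, so inverse 8.
M/37 = 1431; 1431 ≡ 25 (mod 37); 25·3 ≡ 1, so inverse 3.
M/53 = 999; 999 ≡ 45 (mod 53); 45·33 ≡ 1, so inverse 33.
N ≡ 16·1961·8 + 24·1431·3 + 13·999·33 = 782611.
782611 mod 52947 = 41353.

41353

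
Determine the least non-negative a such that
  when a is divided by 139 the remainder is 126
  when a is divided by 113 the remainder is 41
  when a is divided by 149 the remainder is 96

1284625

Combine the congruences pairwise.
From a ≡ 126 (mod 139) write a = 126 + 139t. Substituting into a ≡ 41 (mod 113) gives 139t ≡ 28 (mod 113), and since 26⁻¹ ≡ 100 (mod 113), t ≡ 88. Hence a ≡ 126 + 139·88 = 12358 (mod 15707).
From a ≡ 12358 (mod 15707) write a = 12358 + 15707t. Substituting into a ≡ 96 (mod 149) gives 15707t ≡ 105 (mod 149), and since 62⁻¹ ≡ 137 (mod 149), t ≡ 81. Hence a ≡ 12358 + 15707·81 = 1284625 (mod 2340343).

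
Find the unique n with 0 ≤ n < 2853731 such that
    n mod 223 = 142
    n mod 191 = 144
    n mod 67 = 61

From n ≡ 142 (mod 223) write n = 142 + 223t. Substituting into n ≡ 144 (mod 191) gives 223t ≡ 2 (mod 191), and since 32⁻¹ ≡ 6 (mod 191), t ≡ 12. Hence n ≡ 142 + 223·12 = 2818 (mod 42593).
From n ≡ 2818 (mod 42593) write n = 2818 + 42593t. Substituting into n ≡ 61 (mod 67) gives 42593t ≡ 57 (mod 67), and since 48⁻¹ ≡ 7 (mod 67), t ≡ 64. Hence n ≡ 2818 + 42593·64 = 2728770 (mod 2853731).

2728770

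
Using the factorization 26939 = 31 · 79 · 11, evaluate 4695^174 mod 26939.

18232

Mod 31: 4695 ≡ 14; by Fermat, exponent reduces to 174 mod 30 = 24; 14^24 ≡ 4 (mod 31).
Mod 79: 4695 ≡ 34; by Fermat, exponent reduces to 174 mod 78 = 18; 34^18 ≡ 62 (mod 79).
Mod 11: 4695 ≡ 9; by Fermat, exponent reduces to 174 mod 10 = 4; 9^4 ≡ 5 (mod 11).
Combine by CRT: x ≡ 4 (mod 31), x ≡ 62 (mod 79), x ≡ 5 (mod 11) ⇒ x ≡ 18232 (mod 26939).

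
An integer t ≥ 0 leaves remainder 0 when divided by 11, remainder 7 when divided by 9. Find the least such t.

From t ≡ 0 (mod 11) write t = 0 + 11s. Substituting into t ≡ 7 (mod 9) gives 11s ≡ 7 (mod 9), and since 2⁻¹ ≡ 5 (mod 9), s ≡ 8. Hence t ≡ 0 + 11·8 = 88 (mod 99).

88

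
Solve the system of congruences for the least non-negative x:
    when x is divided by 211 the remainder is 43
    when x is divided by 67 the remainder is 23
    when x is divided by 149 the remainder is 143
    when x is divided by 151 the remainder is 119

254465621

Combine the congruences pairwise.
From x ≡ 43 (mod 211) write x = 43 + 211t. Substituting into x ≡ 23 (mod 67) gives 211t ≡ 47 (mod 67), and since 10⁻¹ ≡ 47 (mod 67), t ≡ 65. Hence x ≡ 43 + 211·65 = 13758 (mod 14137).
From x ≡ 13758 (mod 14137) write x = 13758 + 14137t. Substituting into x ≡ 143 (mod 149) gives 14137t ≡ 93 (mod 149), and since 131⁻¹ ≡ 91 (mod 149), t ≡ 119. Hence x ≡ 13758 + 14137·119 = 1696061 (mod 2106413).
From x ≡ 1696061 (mod 2106413) write x = 1696061 + 2106413t. Substituting into x ≡ 119 (mod 151) gives 2106413t ≡ 90 (mod 151), and since 114⁻¹ ≡ 102 (mod 151), t ≡ 120. Hence x ≡ 1696061 + 2106413·120 = 254465621 (mod 318068363).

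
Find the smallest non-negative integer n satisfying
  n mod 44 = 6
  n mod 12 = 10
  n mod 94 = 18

6034

Combine the congruences pairwise.
gcd(44, 12) = 4 and 4 | (10 − 6), so the pair is consistent; merging gives n ≡ 94 (mod 132), where 132 = lcm(44, 12).
gcd(132, 94) = 2 and 2 | (18 − 94), so the pair is consistent; merging gives n ≡ 6034 (mod 6204), where 6204 = lcm(132, 94).
The solution is unique modulo lcm(44, 12, 94) = 6204.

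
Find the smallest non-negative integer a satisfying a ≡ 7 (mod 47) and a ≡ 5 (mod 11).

From a ≡ 7 (mod 47) write a = 7 + 47t. Substituting into a ≡ 5 (mod 11) gives 47t ≡ 9 (mod 11), and since 3⁻¹ ≡ 4 (mod 11), t ≡ 3. Hence a ≡ 7 + 47·3 = 148 (mod 517).

148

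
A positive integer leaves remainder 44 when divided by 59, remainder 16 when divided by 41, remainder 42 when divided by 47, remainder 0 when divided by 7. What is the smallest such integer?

99400

The moduli are pairwise coprime; N = 59·41·47·7 = 795851.
N/59 = 13489; 13489 ≡ 37 (mod 59); 37·8 ≡ 1, so inverse 8.
N/41 = 19411; 19411 ≡ 18 (mod 41); 18·16 ≡ 1, so inverse 16.
N/47 = 16933; 16933 ≡ 13 (mod 47); 13·29 ≡ 1, so inverse 29.
N/7 = 113693; 113693 ≡ 6 (mod 7); 6·6 ≡ 1, so inverse 6.
m ≡ 44·13489·8 + 16·19411·16 + 42·16933·29 + 0·113693·6 = 30341738.
30341738 mod 795851 = 99400.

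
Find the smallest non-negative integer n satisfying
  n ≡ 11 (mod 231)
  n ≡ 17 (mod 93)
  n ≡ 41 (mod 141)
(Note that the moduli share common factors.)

gcd(231, 93) = 3 and 3 | (17 − 11), so the pair is consistent; merging gives n ≡ 6248 (mod 7161), where 7161 = lcm(231, 93).
gcd(7161, 141) = 3 and 3 | (41 − 6248), so the pair is consistent; merging gives n ≡ 242561 (mod 336567), where 336567 = lcm(7161, 141).
The solution is unique modulo lcm(231, 93, 141) = 336567.

242561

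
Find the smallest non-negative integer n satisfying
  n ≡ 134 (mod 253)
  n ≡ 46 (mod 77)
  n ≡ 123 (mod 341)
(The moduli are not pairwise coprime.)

gcd(253, 77) = 11 and 11 | (46 − 134), so the pair is consistent; merging gives n ≡ 893 (mod 1771), where 1771 = lcm(253, 77).
gcd(1771, 341) = 11 and 11 | (123 − 893), so the pair is consistent; merging gives n ≡ 16832 (mod 54901), where 54901 = lcm(1771, 341).
The solution is unique modulo lcm(253, 77, 341) = 54901.

16832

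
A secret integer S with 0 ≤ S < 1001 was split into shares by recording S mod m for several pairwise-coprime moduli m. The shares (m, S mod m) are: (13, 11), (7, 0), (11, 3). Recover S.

From S ≡ 11 (mod 13) write S = 11 + 13t. Substituting into S ≡ 0 (mod 7) gives 13t ≡ 3 (mod 7), and since 6⁻¹ ≡ 6 (mod 7), t ≡ 4. Hence S ≡ 11 + 13·4 = 63 (mod 91).
From S ≡ 63 (mod 91) write S = 63 + 91t. Substituting into S ≡ 3 (mod 11) gives 91t ≡ 6 (mod 11), and since 3⁻¹ ≡ 4 (mod 11), t ≡ 2. Hence S ≡ 63 + 91·2 = 245 (mod 1001).

245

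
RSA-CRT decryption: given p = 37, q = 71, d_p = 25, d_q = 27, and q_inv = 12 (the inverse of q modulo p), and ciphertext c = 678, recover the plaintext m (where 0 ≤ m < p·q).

1045

m₁ = c^(d_p) mod p: c ≡ 12 (mod 37), and 12^25 mod 37 = 9.
m₂ = c^(d_q) mod q: c ≡ 39 (mod 71), and 39^27 mod 71 = 51.
h = q_inv·(m₁ − m₂) mod p = 12·(9 − 51) mod 37 = 14.
m = m₂ + h·q = 51 + 14·71 = 1045.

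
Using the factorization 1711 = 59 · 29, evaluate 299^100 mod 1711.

81

Mod 59: 299 ≡ 4; by Fermat, exponent reduces to 100 mod 58 = 42; 4^42 ≡ 22 (mod 59).
Mod 29: 299 ≡ 9; by Fermat, exponent reduces to 100 mod 28 = 16; 9^16 ≡ 23 (mod 29).
Combine by CRT: x ≡ 22 (mod 59), x ≡ 23 (mod 29) ⇒ x ≡ 81 (mod 1711).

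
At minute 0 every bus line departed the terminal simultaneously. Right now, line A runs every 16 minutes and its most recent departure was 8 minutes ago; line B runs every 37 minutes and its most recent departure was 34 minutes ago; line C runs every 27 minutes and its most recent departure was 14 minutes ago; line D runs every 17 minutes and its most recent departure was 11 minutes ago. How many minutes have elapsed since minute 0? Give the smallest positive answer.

271688

From t ≡ 8 (mod 16) write t = 8 + 16s. Substituting into t ≡ 34 (mod 37) gives 16s ≡ 26 (mod 37), and since 16⁻¹ ≡ 7 (mod 37), s ≡ 34. Hence t ≡ 8 + 16·34 = 552 (mod 592).
From t ≡ 552 (mod 592) write t = 552 + 592s. Substituting into t ≡ 14 (mod 27) gives 592s ≡ 2 (mod 27), and since 25⁻¹ ≡ 13 (mod 27), s ≡ 26. Hence t ≡ 552 + 592·26 = 15944 (mod 15984).
From t ≡ 15944 (mod 15984) write t = 15944 + 15984s. Substituting into t ≡ 11 (mod 17) gives 15984s ≡ 13 (mod 17), and since 4⁻¹ ≡ 13 (mod 17), s ≡ 16. Hence t ≡ 15944 + 15984·16 = 271688 (mod 271728).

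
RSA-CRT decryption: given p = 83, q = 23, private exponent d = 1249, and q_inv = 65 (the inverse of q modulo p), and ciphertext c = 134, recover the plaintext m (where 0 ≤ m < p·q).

d_p = d mod (p−1) = 1249 mod 82 = 19; d_q = d mod (q−1) = 17.
m₁ = c^(d_p) mod p: c ≡ 51 (mod 83), and 51^19 mod 83 = 25.
m₂ = c^(d_q) mod q: c ≡ 19 (mod 23), and 19^17 mod 23 = 21.
h = q_inv·(m₁ − m₂) mod p = 65·(25 − 21) mod 83 = 11.
m = m₂ + h·q = 21 + 11·23 = 274.

274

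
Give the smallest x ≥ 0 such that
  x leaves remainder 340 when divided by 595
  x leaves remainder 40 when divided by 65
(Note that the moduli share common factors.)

5695

Combine the congruences pairwise.
gcd(595, 65) = 5 and 5 | (40 − 340), so the pair is consistent; merging gives x ≡ 5695 (mod 7735), where 7735 = lcm(595, 65).
The solution is unique modulo lcm(595, 65) = 7735.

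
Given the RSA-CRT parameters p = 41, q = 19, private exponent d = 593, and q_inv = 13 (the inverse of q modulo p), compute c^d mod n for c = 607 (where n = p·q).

512

d_p = d mod (p−1) = 593 mod 40 = 33; d_q = d mod (q−1) = 17.
m₁ = c^(d_p) mod p: c ≡ 33 (mod 41), and 33^33 mod 41 = 20.
m₂ = c^(d_q) mod q: c ≡ 18 (mod 19), and 18^17 mod 19 = 18.
h = q_inv·(m₁ − m₂) mod p = 13·(20 − 18) mod 41 = 26.
m = m₂ + h·q = 18 + 26·19 = 512.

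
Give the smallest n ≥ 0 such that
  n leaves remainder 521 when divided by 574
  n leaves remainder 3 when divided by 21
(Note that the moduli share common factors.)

gcd(574, 21) = 7 and 7 | (3 − 521), so the pair is consistent; merging gives n ≡ 1095 (mod 1722), where 1722 = lcm(574, 21).
The solution is unique modulo lcm(574, 21) = 1722.

1095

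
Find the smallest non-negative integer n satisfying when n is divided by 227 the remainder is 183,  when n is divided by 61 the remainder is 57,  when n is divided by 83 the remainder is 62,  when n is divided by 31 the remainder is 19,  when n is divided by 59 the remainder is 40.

From n ≡ 183 (mod 227) write n = 183 + 227t. Substituting into n ≡ 57 (mod 61) gives 227t ≡ 57 (mod 61), and since 44⁻¹ ≡ 43 (mod 61), t ≡ 11. Hence n ≡ 183 + 227·11 = 2680 (mod 13847).
From n ≡ 2680 (mod 13847) write n = 2680 + 13847t. Substituting into n ≡ 62 (mod 83) gives 13847t ≡ 38 (mod 83), and since 69⁻¹ ≡ 77 (mod 83), t ≡ 21. Hence n ≡ 2680 + 13847·21 = 293467 (mod 1149301).
From n ≡ 293467 (mod 1149301) write n = 293467 + 1149301t. Substituting into n ≡ 19 (mod 31) gives 1149301t ≡ 29 (mod 31), and since 7⁻¹ ≡ 9 (mod 31), t ≡ 13. Hence n ≡ 293467 + 1149301·13 = 15234380 (mod 35628331).
From n ≡ 15234380 (mod 35628331) write n = 15234380 + 35628331t. Substituting into n ≡ 40 (mod 59) gives 35628331t ≡ 50 (mod 59), and since 1⁻¹ ≡ 1 (mod 59), t ≡ 50. Hence n ≡ 15234380 + 35628331·50 = 1796650930 (mod 2102071529).

1796650930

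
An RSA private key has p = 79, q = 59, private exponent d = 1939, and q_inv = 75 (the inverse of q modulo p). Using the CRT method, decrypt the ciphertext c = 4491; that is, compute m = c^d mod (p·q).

d_p = d mod (p−1) = 1939 mod 78 = 67; d_q = d mod (q−1) = 25.
m₁ = c^(d_p) mod p: c ≡ 67 (mod 79), and 67^67 mod 79 = 65.
m₂ = c^(d_q) mod q: c ≡ 7 (mod 59), and 7^25 mod 59 = 36.
h = q_inv·(m₁ − m₂) mod p = 75·(65 − 36) mod 79 = 42.
m = m₂ + h·q = 36 + 42·59 = 2514.

2514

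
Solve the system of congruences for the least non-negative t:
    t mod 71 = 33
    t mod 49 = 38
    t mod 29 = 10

90345

The moduli are pairwise coprime; N = 71·49·29 = 100891.
N/71 = 1421; 1421 ≡ 1 (mod 71), inverse 1.
N/49 = 2059; 2059 ≡ 1 (mod 49), inverse 1.
N/29 = 3479; 3479 ≡ 28 (mod 29); 28·28 ≡ 1, so inverse 28.
t ≡ 33·1421·1 + 38·2059·1 + 10·3479·28 = 1099255.
1099255 mod 100891 = 90345.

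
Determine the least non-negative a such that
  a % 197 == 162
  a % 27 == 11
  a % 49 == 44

The moduli are pairwise coprime; N = 197·27·49 = 260631.
N/197 = 1323; 1323 ≡ 141 (mod 197); 141·102 ≡ 1, so inverse 102.
N/27 = 9653; 9653 ≡ 14 (mod 27); 14·2 ≡ 1, so inverse 2.
N/49 = 5319; 5319 ≡ 27 (mod 49); 27·20 ≡ 1, so inverse 20.
a ≡ 162·1323·102 + 11·9653·2 + 44·5319·20 = 26754338.
26754338 mod 260631 = 169976.

169976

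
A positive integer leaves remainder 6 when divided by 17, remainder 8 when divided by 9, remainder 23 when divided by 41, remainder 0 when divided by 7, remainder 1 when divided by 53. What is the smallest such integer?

From k ≡ 6 (mod 17) write k = 6 + 17t. Substituting into k ≡ 8 (mod 9) gives 17t ≡ 2 (mod 9), and since 8⁻¹ ≡ 8 (mod 9), t ≡ 7. Hence k ≡ 6 + 17·7 = 125 (mod 153).
From k ≡ 125 (mod 153) write k = 125 + 153t. Substituting into k ≡ 23 (mod 41) gives 153t ≡ 21 (mod 41), and since 30⁻¹ ≡ 26 (mod 41), t ≡ 13. Hence k ≡ 125 + 153·13 = 2114 (mod 6273).
From k ≡ 2114 (mod 6273) write k = 2114 + 6273t. Substituting into k ≡ 0 (mod 7) gives 6273t ≡ 0 (mod 7), and since 1⁻¹ ≡ 1 (mod 7), t ≡ 0. Hence k ≡ 2114 + 6273·0 = 2114 (mod 43911).
From k ≡ 2114 (mod 43911) write k = 2114 + 43911t. Substituting into k ≡ 1 (mod 53) gives 43911t ≡ 7 (mod 53), and since 27⁻¹ ≡ 2 (mod 53), t ≡ 14. Hence k ≡ 2114 + 43911·14 = 616868 (mod 2327283).

616868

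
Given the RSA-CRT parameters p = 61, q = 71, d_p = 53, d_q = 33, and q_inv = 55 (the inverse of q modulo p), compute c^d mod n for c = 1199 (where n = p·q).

3753

m₁ = c^(d_p) mod p: c ≡ 40 (mod 61), and 40^53 mod 61 = 32.
m₂ = c^(d_q) mod q: c ≡ 63 (mod 71), and 63^33 mod 71 = 61.
h = q_inv·(m₁ − m₂) mod p = 55·(32 − 61) mod 61 = 52.
m = m₂ + h·q = 61 + 52·71 = 3753.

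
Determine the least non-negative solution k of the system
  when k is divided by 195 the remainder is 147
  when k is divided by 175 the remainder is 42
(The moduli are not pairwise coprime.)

4242

gcd(195, 175) = 5 and 5 | (42 − 147), so the pair is consistent; merging gives k ≡ 4242 (mod 6825), where 6825 = lcm(195, 175).
The solution is unique modulo lcm(195, 175) = 6825.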